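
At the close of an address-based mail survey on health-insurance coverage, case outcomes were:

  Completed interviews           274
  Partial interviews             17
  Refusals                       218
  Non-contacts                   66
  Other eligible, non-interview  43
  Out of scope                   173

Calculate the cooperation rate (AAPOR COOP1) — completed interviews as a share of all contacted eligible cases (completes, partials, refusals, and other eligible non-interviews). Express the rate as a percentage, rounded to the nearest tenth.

49.6%

Top = 274
Denominator = 274 + 17 + 218 + 43 = 552
COOP1 = 274 / 552 = 0.4964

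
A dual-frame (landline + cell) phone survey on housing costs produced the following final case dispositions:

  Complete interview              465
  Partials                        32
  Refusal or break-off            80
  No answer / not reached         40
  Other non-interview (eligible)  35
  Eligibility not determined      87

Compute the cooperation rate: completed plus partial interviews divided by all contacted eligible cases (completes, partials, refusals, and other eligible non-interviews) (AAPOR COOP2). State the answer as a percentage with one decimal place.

Num = 465 + 32 = 497
Base = 465 + 32 + 80 + 35 = 612
COOP2 = 497 / 612 = 0.8121

81.2%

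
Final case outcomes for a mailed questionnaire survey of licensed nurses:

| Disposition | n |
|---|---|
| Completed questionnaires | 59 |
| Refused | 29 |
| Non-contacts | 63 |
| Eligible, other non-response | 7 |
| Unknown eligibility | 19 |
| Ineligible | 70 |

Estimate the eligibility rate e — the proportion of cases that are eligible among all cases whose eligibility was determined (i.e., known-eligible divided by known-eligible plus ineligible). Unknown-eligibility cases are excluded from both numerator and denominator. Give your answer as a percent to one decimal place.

Known eligible → 59 + 29 + 63 + 7 = 158
e = 158 / (158 + 70) = 158 / 228 = 0.6930

69.3%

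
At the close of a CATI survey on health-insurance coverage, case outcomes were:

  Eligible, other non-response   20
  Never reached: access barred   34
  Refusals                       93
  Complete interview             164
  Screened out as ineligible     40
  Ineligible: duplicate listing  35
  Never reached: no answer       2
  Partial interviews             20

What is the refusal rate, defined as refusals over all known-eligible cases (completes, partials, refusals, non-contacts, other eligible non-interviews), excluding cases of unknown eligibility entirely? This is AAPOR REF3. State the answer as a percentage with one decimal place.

27.9%

No contact after all attempts = 2 + 34 = 36
Out of scope = 40 + 35 = 75
Numerator → 93
Base → 164 + 20 + 93 + 36 + 20 = 333
REF3 = 93 / 333 = 0.2793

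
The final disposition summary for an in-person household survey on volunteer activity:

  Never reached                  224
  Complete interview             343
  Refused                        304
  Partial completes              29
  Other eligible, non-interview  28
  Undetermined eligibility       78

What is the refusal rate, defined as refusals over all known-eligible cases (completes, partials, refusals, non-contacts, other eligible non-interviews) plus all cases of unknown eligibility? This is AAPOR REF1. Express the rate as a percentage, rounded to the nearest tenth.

30.2%

Num: 304
Denominator: 343 + 29 + 304 + 224 + 28 + 78 = 1006
REF1 = 304 / 1006 = 0.3022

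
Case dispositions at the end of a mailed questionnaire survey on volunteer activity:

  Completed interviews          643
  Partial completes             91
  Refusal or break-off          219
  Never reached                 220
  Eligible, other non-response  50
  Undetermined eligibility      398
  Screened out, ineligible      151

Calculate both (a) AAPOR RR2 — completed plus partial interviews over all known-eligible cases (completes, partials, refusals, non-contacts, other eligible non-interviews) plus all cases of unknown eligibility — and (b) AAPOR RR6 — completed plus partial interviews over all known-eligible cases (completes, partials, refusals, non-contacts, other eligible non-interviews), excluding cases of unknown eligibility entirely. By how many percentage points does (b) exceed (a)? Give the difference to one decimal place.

14.7

Num → 643 + 91 = 734
Denom → 643 + 91 + 219 + 220 + 50 + 398 = 1621
RR2 = 734 / 1621 = 0.4528
Denom → 643 + 91 + 219 + 220 + 50 = 1223
RR6 = 734 / 1223 = 0.6002
Difference = 60.02 − 45.28 = 14.74 percentage points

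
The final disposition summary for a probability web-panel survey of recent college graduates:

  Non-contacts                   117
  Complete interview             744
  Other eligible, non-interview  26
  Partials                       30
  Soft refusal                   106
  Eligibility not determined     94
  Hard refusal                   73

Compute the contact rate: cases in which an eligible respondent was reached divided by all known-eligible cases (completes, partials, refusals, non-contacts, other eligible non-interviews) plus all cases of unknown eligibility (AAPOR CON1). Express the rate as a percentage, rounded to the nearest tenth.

Declined to participate = 73 + 106 = 179
Numerator: 744 + 30 + 179 + 26 = 979
Denom: 744 + 30 + 179 + 117 + 26 + 94 = 1190
CON1 = 979 / 1190 = 0.8227

82.3%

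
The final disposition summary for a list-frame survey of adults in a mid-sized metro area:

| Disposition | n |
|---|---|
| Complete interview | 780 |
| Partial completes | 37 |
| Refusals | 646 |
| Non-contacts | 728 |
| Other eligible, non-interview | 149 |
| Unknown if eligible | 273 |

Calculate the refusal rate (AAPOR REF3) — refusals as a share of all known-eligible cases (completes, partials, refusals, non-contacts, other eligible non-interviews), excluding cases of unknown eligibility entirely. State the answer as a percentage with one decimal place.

Num = 646
Denom = 780 + 37 + 646 + 728 + 149 = 2340
REF3 = 646 / 2340 = 0.2761

27.6%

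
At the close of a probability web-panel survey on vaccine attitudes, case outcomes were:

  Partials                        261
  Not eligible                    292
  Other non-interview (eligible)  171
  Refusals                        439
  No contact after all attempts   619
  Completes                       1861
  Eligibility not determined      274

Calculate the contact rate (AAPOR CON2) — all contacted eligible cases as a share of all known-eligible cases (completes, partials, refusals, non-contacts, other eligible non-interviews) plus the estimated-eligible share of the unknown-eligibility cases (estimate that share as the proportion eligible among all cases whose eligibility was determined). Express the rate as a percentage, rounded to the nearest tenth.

Numerator = 1861 + 261 + 439 + 171 = 2732
Determined eligible = 1861 + 261 + 439 + 619 + 171 = 3351
e = 3351 / (3351 + 292) = 3351 / 3643 = 0.9198
Eligible share of unknowns = 0.9198 × 274 = 252.03
Denom = 3351 + 252.03 = 3603.03
CON2 = 2732 / 3603.03 = 0.7583

75.8%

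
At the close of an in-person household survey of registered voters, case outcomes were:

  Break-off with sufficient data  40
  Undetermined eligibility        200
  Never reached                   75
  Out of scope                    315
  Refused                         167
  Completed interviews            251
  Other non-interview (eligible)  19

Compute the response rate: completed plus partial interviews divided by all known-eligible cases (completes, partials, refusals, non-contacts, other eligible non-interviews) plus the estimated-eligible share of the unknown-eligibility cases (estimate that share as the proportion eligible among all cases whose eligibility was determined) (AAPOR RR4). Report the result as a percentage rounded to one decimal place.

Numerator → 251 + 40 = 291
Determined eligible → 251 + 40 + 167 + 75 + 19 = 552
e = 552 / (552 + 315) = 552 / 867 = 0.6367
Estimated eligible among unknowns → 0.6367 × 200 = 127.34
Denominator → 552 + 127.34 = 679.34
RR4 = 291 / 679.34 = 0.4284

42.8%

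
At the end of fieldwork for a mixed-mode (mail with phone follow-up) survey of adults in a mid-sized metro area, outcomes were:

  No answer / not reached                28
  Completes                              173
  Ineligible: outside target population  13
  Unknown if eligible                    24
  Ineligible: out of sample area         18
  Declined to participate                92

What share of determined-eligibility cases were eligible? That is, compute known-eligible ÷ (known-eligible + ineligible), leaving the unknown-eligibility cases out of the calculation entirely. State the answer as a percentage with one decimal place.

90.4%

Out of scope = 13 + 18 = 31
Eligible (known) → 173 + 92 + 28 = 293
e = 293 / (293 + 31) = 293 / 324 = 0.9043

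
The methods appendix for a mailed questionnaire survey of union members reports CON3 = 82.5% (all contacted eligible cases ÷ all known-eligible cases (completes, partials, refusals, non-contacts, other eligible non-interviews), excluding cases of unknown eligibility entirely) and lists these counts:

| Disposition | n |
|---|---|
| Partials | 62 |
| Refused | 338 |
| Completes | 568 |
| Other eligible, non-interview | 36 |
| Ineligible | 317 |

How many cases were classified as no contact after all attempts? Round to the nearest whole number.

Num → 568 + 62 + 338 + 36 = 1004
CON3 = 1004 / D = 0.825
D = 1004 / 0.825 = 1217.0
Rest of base = 1004
no contact after all attempts = 1217.0 − 1004 ≈ 213

213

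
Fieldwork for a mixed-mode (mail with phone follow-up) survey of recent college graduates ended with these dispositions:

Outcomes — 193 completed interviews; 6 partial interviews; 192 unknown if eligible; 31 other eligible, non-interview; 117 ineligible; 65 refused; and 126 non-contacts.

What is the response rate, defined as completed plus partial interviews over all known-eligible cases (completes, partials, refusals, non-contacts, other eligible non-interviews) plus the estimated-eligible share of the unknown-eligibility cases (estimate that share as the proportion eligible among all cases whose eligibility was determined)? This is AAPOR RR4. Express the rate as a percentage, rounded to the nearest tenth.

34.8%

Numerator: 193 + 6 = 199
Known eligible: 193 + 6 + 65 + 126 + 31 = 421
e = 421 / (421 + 117) = 421 / 538 = 0.7825
e × U: 0.7825 × 192 = 150.24
Denom: 421 + 150.24 = 571.24
RR4 = 199 / 571.24 = 0.3484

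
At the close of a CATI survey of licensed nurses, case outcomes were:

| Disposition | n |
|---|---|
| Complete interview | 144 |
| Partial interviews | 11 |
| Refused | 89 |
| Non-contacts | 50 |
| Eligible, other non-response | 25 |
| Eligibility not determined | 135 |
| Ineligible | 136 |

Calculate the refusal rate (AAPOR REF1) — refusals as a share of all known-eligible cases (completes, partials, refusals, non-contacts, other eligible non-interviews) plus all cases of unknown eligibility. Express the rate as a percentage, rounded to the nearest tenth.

Top → 89
Denominator → 144 + 11 + 89 + 50 + 25 + 135 = 454
REF1 = 89 / 454 = 0.1960

19.6%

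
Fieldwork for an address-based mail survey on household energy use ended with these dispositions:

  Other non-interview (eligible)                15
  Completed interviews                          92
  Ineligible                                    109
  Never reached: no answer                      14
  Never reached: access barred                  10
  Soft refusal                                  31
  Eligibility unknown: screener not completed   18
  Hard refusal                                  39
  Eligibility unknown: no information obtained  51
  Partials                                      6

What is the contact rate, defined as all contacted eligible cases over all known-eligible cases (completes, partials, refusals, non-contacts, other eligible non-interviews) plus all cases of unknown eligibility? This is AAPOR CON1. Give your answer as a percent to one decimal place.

Refused = 39 + 31 = 70
Non-contacts = 14 + 10 = 24
Undetermined eligibility = 18 + 51 = 69
Top = 92 + 6 + 70 + 15 = 183
Denom = 92 + 6 + 70 + 24 + 15 + 69 = 276
CON1 = 183 / 276 = 0.6630

66.3%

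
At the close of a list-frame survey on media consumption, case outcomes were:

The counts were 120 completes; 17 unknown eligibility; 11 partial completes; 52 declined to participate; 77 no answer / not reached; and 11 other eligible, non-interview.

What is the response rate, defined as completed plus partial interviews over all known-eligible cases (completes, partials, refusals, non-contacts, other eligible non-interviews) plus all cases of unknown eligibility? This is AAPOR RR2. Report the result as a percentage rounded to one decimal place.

45.5%

Numerator: 120 + 11 = 131
Base: 120 + 11 + 52 + 77 + 11 + 17 = 288
RR2 = 131 / 288 = 0.4549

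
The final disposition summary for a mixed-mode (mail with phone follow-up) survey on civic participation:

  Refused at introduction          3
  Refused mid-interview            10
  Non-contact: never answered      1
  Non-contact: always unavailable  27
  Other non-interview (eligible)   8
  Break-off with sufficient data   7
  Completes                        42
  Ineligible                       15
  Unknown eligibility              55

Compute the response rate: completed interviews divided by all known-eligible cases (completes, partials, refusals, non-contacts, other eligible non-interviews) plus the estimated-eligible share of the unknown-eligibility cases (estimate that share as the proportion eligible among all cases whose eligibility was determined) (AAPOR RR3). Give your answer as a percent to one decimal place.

Refused = 3 + 10 = 13
No contact after all attempts = 1 + 27 = 28
Numerator: 42
Eligible (known): 42 + 7 + 13 + 28 + 8 = 98
e = 98 / (98 + 15) = 98 / 113 = 0.8673
e × U: 0.8673 × 55 = 47.70
Base: 98 + 47.70 = 145.70
RR3 = 42 / 145.70 = 0.2883

28.8%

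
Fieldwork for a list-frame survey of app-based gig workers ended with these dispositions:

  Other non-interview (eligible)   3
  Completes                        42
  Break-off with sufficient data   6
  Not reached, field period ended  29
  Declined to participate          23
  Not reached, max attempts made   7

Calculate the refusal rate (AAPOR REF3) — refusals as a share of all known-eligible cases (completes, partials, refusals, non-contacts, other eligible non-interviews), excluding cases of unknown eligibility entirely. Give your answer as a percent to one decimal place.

20.9%

Non-contacts = 29 + 7 = 36
Num: 23
Base: 42 + 6 + 23 + 36 + 3 = 110
REF3 = 23 / 110 = 0.2091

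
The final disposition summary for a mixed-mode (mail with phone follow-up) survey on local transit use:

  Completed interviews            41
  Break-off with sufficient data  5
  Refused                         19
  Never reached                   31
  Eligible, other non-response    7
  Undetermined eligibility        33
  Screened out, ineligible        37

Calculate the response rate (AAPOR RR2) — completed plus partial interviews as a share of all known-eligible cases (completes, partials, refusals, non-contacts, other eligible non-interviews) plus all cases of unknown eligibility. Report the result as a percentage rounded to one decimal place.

33.8%

Num → 41 + 5 = 46
Denominator → 41 + 5 + 19 + 31 + 7 + 33 = 136
RR2 = 46 / 136 = 0.3382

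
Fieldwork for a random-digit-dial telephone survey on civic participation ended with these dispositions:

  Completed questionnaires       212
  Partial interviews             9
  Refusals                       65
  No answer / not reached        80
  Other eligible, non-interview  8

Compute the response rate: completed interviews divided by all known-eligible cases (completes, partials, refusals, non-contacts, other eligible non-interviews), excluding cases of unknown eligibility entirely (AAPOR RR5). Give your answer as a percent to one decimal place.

56.7%

Numerator → 212
Base → 212 + 9 + 65 + 80 + 8 = 374
RR5 = 212 / 374 = 0.5668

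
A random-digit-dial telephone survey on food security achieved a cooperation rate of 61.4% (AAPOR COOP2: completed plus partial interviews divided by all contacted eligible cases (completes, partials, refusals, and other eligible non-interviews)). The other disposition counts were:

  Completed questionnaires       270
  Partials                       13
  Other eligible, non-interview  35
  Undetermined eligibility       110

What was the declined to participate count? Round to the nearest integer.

Top = 270 + 13 = 283
COOP2 = 283 / D = 0.614
D = 283 / 0.614 = 460.9
Other denominator terms total 318
declined to participate = 460.9 − 318 ≈ 143

143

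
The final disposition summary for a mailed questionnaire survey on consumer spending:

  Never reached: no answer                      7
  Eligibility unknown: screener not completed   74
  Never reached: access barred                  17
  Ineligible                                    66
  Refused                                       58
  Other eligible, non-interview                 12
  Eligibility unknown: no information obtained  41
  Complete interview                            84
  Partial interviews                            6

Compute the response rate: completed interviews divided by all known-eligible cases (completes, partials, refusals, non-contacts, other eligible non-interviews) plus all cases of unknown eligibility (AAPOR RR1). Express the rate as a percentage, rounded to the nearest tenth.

Non-contacts = 7 + 17 = 24
Eligibility not determined = 74 + 41 = 115
Top = 84
Denom = 84 + 6 + 58 + 24 + 12 + 115 = 299
RR1 = 84 / 299 = 0.2809

28.1%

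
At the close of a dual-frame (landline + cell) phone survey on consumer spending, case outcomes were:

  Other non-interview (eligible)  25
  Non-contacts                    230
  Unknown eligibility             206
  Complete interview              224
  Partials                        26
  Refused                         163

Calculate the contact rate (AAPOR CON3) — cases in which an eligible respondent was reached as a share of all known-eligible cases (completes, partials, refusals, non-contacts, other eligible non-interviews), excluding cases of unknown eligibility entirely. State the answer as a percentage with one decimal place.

Numerator: 224 + 26 + 163 + 25 = 438
Denominator: 224 + 26 + 163 + 230 + 25 = 668
CON3 = 438 / 668 = 0.6557

65.6%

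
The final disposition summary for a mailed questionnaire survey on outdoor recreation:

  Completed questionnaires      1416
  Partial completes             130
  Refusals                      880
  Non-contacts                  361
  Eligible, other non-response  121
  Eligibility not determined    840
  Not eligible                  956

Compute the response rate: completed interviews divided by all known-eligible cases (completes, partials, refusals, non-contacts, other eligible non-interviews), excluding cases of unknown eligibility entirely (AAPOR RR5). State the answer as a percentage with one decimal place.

Num → 1416
Denominator → 1416 + 130 + 880 + 361 + 121 = 2908
RR5 = 1416 / 2908 = 0.4869

48.7%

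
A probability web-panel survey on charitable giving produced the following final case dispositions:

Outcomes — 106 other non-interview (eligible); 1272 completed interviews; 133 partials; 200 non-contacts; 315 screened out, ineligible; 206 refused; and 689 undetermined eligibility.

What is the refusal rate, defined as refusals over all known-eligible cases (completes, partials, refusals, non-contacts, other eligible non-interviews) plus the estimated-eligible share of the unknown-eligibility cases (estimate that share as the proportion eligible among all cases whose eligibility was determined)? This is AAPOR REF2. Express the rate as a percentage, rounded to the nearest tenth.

Num → 206
Determined eligible → 1272 + 133 + 206 + 200 + 106 = 1917
e = 1917 / (1917 + 315) = 1917 / 2232 = 0.8589
e × U → 0.8589 × 689 = 591.78
Denom → 1917 + 591.78 = 2508.78
REF2 = 206 / 2508.78 = 0.0821

8.2%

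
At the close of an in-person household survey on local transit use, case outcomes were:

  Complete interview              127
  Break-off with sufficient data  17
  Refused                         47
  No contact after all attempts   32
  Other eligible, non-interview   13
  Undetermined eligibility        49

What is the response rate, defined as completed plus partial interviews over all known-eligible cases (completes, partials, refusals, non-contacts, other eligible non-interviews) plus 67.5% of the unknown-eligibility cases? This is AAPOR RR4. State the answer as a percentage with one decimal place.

Top = 127 + 17 = 144
Known eligible = 127 + 17 + 47 + 32 + 13 = 236
Eligible share of unknowns = 0.6750 × 49 = 33.08
Denom = 236 + 33.08 = 269.08
RR4 = 144 / 269.08 = 0.5352

53.5%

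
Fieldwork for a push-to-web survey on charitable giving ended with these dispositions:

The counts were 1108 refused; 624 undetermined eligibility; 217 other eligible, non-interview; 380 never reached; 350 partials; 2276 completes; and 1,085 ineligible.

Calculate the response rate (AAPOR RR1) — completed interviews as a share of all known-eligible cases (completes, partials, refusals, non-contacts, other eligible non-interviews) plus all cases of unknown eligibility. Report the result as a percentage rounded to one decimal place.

45.9%

Top → 2276
Base → 2276 + 350 + 1108 + 380 + 217 + 624 = 4955
RR1 = 2276 / 4955 = 0.4593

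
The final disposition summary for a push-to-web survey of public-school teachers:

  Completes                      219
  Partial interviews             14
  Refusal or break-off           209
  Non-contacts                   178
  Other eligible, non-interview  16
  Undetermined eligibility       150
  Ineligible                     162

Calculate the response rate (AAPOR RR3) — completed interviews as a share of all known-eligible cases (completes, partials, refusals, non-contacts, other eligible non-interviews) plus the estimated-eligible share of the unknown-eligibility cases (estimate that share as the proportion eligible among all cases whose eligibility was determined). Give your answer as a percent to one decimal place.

29.0%

Top: 219
Determined eligible: 219 + 14 + 209 + 178 + 16 = 636
e = 636 / (636 + 162) = 636 / 798 = 0.7970
Eligible share of unknowns: 0.7970 × 150 = 119.55
Base: 636 + 119.55 = 755.55
RR3 = 219 / 755.55 = 0.2899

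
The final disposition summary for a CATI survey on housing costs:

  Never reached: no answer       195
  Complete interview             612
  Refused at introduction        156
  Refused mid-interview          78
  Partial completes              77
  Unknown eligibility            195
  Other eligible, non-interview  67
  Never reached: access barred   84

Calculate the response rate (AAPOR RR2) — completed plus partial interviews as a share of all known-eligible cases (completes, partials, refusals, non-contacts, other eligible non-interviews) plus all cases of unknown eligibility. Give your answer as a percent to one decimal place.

Refusals = 156 + 78 = 234
Never reached = 195 + 84 = 279
Numerator → 612 + 77 = 689
Denominator → 612 + 77 + 234 + 279 + 67 + 195 = 1464
RR2 = 689 / 1464 = 0.4706

47.1%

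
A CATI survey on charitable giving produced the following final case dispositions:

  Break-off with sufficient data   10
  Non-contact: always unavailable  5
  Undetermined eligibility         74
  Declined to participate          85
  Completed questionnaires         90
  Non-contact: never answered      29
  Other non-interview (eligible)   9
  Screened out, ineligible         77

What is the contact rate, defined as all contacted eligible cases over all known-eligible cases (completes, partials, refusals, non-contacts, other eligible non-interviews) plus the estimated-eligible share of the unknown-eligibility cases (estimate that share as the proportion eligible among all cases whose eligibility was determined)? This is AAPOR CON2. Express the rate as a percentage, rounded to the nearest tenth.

68.5%

Non-contacts = 29 + 5 = 34
Numerator = 90 + 10 + 85 + 9 = 194
Determined eligible = 90 + 10 + 85 + 34 + 9 = 228
e = 228 / (228 + 77) = 228 / 305 = 0.7475
Estimated eligible among unknowns = 0.7475 × 74 = 55.32
Denom = 228 + 55.32 = 283.32
CON2 = 194 / 283.32 = 0.6847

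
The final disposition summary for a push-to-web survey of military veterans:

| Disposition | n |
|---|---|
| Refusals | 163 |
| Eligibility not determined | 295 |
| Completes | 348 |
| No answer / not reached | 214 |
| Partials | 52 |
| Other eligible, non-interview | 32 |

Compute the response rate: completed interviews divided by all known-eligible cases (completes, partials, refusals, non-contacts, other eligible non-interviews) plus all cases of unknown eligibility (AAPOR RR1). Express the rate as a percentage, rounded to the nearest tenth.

31.5%

Top: 348
Base: 348 + 52 + 163 + 214 + 32 + 295 = 1104
RR1 = 348 / 1104 = 0.3152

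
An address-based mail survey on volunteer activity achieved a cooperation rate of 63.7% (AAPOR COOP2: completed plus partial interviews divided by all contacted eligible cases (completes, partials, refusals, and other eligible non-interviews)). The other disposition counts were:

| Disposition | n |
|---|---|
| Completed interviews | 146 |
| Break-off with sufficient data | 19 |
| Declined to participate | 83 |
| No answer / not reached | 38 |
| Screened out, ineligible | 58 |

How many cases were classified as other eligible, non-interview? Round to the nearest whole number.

Numerator → 146 + 19 = 165
COOP2 = 165 / D = 0.637
D = 165 / 0.637 = 259.0
Other denominator terms total 248
other eligible, non-interview = 259.0 − 248 ≈ 11

11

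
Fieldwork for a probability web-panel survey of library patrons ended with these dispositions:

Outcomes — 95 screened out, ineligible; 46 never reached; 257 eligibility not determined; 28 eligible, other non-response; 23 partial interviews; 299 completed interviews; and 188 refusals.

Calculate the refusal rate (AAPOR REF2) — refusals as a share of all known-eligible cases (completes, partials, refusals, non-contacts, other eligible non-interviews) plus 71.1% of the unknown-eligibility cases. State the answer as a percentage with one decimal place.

Numerator: 188
Determined eligible: 299 + 23 + 188 + 46 + 28 = 584
e × U: 0.7110 × 257 = 182.73
Base: 584 + 182.73 = 766.73
REF2 = 188 / 766.73 = 0.2452

24.5%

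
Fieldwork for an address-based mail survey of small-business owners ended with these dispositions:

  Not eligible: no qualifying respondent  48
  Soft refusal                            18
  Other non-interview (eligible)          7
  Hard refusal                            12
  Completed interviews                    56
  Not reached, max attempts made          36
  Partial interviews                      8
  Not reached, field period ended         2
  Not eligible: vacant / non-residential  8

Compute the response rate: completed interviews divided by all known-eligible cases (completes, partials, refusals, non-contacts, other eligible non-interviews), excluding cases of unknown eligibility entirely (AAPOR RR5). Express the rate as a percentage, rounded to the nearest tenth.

40.3%

Refusal or break-off = 12 + 18 = 30
Never reached = 2 + 36 = 38
Ineligible = 48 + 8 = 56
Numerator: 56
Denominator: 56 + 8 + 30 + 38 + 7 = 139
RR5 = 56 / 139 = 0.4029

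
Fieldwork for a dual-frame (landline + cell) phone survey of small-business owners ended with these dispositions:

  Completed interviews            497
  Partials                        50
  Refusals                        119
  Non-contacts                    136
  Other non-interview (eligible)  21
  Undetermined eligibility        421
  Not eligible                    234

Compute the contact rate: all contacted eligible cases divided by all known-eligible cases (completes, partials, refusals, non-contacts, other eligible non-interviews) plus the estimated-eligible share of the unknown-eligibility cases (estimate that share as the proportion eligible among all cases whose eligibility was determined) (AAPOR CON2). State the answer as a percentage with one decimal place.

59.7%

Num = 497 + 50 + 119 + 21 = 687
Known eligible = 497 + 50 + 119 + 136 + 21 = 823
e = 823 / (823 + 234) = 823 / 1057 = 0.7786
Eligible share of unknowns = 0.7786 × 421 = 327.79
Base = 823 + 327.79 = 1150.79
CON2 = 687 / 1150.79 = 0.5970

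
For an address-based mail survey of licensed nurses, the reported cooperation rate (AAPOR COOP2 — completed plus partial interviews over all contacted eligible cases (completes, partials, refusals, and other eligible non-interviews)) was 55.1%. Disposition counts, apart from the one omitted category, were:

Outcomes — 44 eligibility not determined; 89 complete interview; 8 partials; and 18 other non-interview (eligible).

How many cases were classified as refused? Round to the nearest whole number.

61

Top → 89 + 8 = 97
COOP2 = 97 / D = 0.551
D = 97 / 0.551 = 176.0
Remaining denominator categories sum to 115
refused = 176.0 − 115 ≈ 61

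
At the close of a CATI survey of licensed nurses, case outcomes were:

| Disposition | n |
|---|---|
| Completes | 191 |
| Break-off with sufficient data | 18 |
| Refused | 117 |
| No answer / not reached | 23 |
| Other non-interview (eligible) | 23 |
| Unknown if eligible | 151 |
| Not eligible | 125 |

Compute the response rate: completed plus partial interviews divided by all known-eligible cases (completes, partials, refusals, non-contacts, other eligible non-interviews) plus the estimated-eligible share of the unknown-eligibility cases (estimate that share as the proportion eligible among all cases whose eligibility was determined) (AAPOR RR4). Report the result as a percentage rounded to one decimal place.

Numerator: 191 + 18 = 209
Eligible (known): 191 + 18 + 117 + 23 + 23 = 372
e = 372 / (372 + 125) = 372 / 497 = 0.7485
Estimated eligible among unknowns: 0.7485 × 151 = 113.02
Denom: 372 + 113.02 = 485.02
RR4 = 209 / 485.02 = 0.4309

43.1%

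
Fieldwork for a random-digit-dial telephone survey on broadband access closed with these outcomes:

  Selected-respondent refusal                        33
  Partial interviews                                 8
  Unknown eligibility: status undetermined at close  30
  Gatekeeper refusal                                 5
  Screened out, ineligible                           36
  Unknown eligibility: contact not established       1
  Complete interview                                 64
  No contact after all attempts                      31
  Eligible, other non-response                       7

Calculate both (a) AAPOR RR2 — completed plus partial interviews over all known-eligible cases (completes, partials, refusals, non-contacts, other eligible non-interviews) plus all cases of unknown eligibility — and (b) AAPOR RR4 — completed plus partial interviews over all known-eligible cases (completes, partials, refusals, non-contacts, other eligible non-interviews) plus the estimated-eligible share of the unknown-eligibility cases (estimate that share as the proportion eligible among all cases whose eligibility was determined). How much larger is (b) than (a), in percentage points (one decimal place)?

1.4

Refusal or break-off = 5 + 33 = 38
Unknown eligibility = 1 + 30 = 31
Num = 64 + 8 = 72
Denom = 64 + 8 + 38 + 31 + 7 + 31 = 179
RR2 = 72 / 179 = 0.4022
Eligible (known) = 64 + 8 + 38 + 31 + 7 = 148
e = 148 / (148 + 36) = 148 / 184 = 0.8043
Estimated eligible among unknowns = 0.8043 × 31 = 24.93
Denom = 148 + 24.93 = 172.93
RR4 = 72 / 172.93 = 0.4164
Difference = 41.64 − 40.22 = 1.42 percentage points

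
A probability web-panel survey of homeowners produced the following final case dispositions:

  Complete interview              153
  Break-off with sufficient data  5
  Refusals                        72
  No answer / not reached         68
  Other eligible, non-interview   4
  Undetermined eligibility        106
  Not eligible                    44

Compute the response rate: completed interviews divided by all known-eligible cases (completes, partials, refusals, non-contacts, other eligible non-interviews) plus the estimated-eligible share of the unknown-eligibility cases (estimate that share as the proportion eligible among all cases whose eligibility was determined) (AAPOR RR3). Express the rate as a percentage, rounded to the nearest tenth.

Num = 153
Determined eligible = 153 + 5 + 72 + 68 + 4 = 302
e = 302 / (302 + 44) = 302 / 346 = 0.8728
e × U = 0.8728 × 106 = 92.52
Denom = 302 + 92.52 = 394.52
RR3 = 153 / 394.52 = 0.3878

38.8%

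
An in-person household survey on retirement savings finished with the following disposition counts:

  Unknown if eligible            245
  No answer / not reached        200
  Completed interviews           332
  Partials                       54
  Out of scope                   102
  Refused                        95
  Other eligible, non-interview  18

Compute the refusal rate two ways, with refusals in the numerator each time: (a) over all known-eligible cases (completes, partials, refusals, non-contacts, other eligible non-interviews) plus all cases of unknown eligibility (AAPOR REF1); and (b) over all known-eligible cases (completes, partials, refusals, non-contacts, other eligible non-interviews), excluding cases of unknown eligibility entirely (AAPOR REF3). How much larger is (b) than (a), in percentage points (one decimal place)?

3.5

Numerator: 95
Denominator: 332 + 54 + 95 + 200 + 18 + 245 = 944
REF1 = 95 / 944 = 0.1006
Denominator: 332 + 54 + 95 + 200 + 18 = 699
REF3 = 95 / 699 = 0.1359
Difference = 13.59 − 10.06 = 3.53 percentage points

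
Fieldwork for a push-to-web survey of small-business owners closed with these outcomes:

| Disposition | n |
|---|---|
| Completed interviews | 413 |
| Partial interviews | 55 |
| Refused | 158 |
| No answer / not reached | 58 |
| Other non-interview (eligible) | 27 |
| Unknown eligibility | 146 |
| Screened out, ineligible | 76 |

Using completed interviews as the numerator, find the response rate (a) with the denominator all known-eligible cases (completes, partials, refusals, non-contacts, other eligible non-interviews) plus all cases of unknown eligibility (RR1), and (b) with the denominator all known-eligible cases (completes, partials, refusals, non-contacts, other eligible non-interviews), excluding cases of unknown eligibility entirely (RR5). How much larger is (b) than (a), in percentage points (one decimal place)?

Num = 413
Base = 413 + 55 + 158 + 58 + 27 + 146 = 857
RR1 = 413 / 857 = 0.4819
Base = 413 + 55 + 158 + 58 + 27 = 711
RR5 = 413 / 711 = 0.5809
Difference = 58.09 − 48.19 = 9.90 percentage points

9.9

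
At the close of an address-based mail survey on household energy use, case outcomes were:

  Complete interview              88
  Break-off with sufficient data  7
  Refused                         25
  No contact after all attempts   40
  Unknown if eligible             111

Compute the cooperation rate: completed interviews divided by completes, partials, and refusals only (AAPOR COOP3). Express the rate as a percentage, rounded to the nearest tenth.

Top → 88
Base → 88 + 7 + 25 = 120
COOP3 = 88 / 120 = 0.7333

73.3%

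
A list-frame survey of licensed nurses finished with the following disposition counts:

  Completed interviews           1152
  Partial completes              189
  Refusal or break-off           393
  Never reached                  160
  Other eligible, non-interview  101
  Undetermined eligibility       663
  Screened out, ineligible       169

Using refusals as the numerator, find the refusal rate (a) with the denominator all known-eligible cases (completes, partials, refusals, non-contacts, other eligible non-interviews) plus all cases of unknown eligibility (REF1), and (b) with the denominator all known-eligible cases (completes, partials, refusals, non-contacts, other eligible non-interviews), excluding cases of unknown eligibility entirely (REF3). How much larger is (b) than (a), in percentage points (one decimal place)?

Numerator = 393
Denominator = 1152 + 189 + 393 + 160 + 101 + 663 = 2658
REF1 = 393 / 2658 = 0.1479
Denominator = 1152 + 189 + 393 + 160 + 101 = 1995
REF3 = 393 / 1995 = 0.1970
Difference = 19.70 − 14.79 = 4.91 percentage points

4.9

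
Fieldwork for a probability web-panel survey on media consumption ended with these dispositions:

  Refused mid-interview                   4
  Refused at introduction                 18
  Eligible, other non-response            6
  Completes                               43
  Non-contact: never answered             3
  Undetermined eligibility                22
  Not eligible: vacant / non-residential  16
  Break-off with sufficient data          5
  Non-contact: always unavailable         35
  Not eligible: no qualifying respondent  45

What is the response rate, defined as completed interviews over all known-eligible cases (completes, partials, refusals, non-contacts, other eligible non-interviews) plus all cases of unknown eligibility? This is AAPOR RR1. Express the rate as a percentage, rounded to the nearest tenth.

31.6%

Refusals = 18 + 4 = 22
Non-contacts = 3 + 35 = 38
Screened out, ineligible = 45 + 16 = 61
Num = 43
Denom = 43 + 5 + 22 + 38 + 6 + 22 = 136
RR1 = 43 / 136 = 0.3162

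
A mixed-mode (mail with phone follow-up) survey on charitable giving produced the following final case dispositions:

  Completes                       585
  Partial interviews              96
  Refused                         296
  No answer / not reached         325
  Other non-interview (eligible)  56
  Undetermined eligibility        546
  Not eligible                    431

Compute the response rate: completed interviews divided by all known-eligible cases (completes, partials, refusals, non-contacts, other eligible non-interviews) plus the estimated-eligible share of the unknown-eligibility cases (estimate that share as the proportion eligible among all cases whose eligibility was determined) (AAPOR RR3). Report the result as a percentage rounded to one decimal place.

Numerator = 585
Determined eligible = 585 + 96 + 296 + 325 + 56 = 1358
e = 1358 / (1358 + 431) = 1358 / 1789 = 0.7591
Estimated eligible among unknowns = 0.7591 × 546 = 414.47
Denominator = 1358 + 414.47 = 1772.47
RR3 = 585 / 1772.47 = 0.3300

33.0%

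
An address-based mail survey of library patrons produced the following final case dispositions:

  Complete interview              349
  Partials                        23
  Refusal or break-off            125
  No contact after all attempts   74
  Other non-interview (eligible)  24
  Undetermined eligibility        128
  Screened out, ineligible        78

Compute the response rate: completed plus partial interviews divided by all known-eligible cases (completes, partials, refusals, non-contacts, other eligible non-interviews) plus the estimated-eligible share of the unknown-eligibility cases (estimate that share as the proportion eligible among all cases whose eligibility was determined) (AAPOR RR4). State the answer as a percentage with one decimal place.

Top = 349 + 23 = 372
Known eligible = 349 + 23 + 125 + 74 + 24 = 595
e = 595 / (595 + 78) = 595 / 673 = 0.8841
e × U = 0.8841 × 128 = 113.16
Base = 595 + 113.16 = 708.16
RR4 = 372 / 708.16 = 0.5253

52.5%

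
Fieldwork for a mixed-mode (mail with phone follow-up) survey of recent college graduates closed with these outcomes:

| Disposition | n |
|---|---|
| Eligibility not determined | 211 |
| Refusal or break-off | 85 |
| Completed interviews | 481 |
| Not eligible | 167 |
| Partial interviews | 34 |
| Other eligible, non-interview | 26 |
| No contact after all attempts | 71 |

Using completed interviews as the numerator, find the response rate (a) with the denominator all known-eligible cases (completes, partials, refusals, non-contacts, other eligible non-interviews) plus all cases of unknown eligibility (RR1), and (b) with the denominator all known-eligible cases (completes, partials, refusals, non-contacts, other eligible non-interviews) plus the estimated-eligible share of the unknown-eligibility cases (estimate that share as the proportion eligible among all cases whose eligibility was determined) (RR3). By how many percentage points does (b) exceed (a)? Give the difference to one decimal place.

2.5

Num = 481
Denom = 481 + 34 + 85 + 71 + 26 + 211 = 908
RR1 = 481 / 908 = 0.5297
Determined eligible = 481 + 34 + 85 + 71 + 26 = 697
e = 697 / (697 + 167) = 697 / 864 = 0.8067
e × U = 0.8067 × 211 = 170.21
Denom = 697 + 170.21 = 867.21
RR3 = 481 / 867.21 = 0.5547
Difference = 55.47 − 52.97 = 2.50 percentage points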